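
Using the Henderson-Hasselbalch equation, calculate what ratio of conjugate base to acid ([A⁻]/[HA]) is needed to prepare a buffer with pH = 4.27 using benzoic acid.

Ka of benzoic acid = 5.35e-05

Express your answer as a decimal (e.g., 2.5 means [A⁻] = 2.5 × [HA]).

pKa = -log(5.35e-05) = 4.2716. pH = pKa + log([A⁻]/[HA]), so log([A⁻]/[HA]) = pH − pKa = 4.27 − 4.2716 = -0.0016. [A⁻]/[HA] = 10^(-0.0016) = 0.996

[A⁻]/[HA] = 0.996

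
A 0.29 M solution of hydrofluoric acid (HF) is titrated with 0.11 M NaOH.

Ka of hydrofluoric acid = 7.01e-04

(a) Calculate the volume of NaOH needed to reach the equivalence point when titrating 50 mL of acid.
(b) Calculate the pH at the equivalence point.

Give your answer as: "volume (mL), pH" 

moles acid = 0.29 × 50/1000 = 0.0145 mol; V_base = moles/0.11 × 1000 = 131.8 mL. At equivalence only the conjugate base is present: [A⁻] = 0.0145/0.182 = 7.9750e-02 M. Kb = Kw/Ka = 1.43e-11; [OH⁻] = √(Kb × [A⁻]) = 1.0666e-06; pOH = 5.97; pH = 14 - pOH = 8.03.

V = 131.8 mL, pH = 8.03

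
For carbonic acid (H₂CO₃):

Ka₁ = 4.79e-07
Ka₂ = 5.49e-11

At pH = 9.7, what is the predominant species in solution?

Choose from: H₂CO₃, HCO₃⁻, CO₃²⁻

pKa₁ = 6.32, pKa₂ = 10.26. For a polyprotic acid the predominant species crosses at each pKa: below pKa_n the protonated form dominates, above it the deprotonated form does. At pH = 9.7, the predominant species is HCO₃⁻.

HCO₃⁻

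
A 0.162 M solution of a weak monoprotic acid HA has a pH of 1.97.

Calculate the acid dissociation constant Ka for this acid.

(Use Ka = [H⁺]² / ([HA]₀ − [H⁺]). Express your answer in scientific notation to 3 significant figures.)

[H⁺] = 10^(−pH) = 10^(−1.97) = 1.072e-02 M. For HA ⇌ H⁺ + A⁻, Ka = [H⁺][A⁻]/[HA] = [H⁺]² / ([HA]₀ − [H⁺]) = (1.072e-02)² / (0.162 − 1.072e-02) = 7.59e-04.

K_a = 7.59e-04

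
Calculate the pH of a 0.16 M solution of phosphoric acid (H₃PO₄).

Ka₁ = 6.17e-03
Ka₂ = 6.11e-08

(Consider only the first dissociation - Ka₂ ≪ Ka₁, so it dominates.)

First dissociation dominates. From Ka₁ = [H⁺][HA⁻]/[H₂A], x² + Ka₁·x − Ka₁·C = 0 with C = 0.16 M and Ka₁ = 6.17e-03. Solving: [H⁺] = (−Ka₁ + √(Ka₁² + 4·Ka₁·C)) / 2 = 2.8486e-02 M. pH = -log(2.8486e-02) = 1.55.

pH = 1.55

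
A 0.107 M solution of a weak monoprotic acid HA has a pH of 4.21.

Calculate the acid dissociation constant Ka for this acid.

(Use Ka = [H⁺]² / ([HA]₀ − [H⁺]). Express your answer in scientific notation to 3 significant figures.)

[H⁺] = 10^(−pH) = 10^(−4.21) = 6.166e-05 M. For HA ⇌ H⁺ + A⁻, Ka = [H⁺][A⁻]/[HA] = [H⁺]² / ([HA]₀ − [H⁺]) = (6.166e-05)² / (0.107 − 6.166e-05) = 3.56e-08.

K_a = 3.56e-08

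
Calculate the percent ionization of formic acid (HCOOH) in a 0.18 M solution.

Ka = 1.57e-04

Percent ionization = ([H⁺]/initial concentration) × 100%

Using Ka equilibrium: x² + Ka×x - Ka×C = 0. Solving: [H⁺] = 5.2381e-03. Percent = (5.2381e-03/0.18) × 100

Percent ionization = 2.91%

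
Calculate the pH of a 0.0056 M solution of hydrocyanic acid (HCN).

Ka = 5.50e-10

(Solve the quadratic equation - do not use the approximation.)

x² + Ka×x - Ka×C = 0. Using quadratic formula: [H⁺] = 1.7547e-06

pH = 5.76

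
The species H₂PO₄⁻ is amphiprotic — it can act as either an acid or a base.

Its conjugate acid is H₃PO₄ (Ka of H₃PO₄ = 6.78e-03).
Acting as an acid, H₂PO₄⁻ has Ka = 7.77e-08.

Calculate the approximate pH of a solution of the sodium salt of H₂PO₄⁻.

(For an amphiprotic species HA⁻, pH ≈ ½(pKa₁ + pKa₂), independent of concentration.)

pKa₁ = -log(6.78e-03) = 2.17; pKa₂ = -log(7.77e-08) = 7.11. For an amphiprotic species, pH ≈ ½(pKa₁ + pKa₂) = ½(2.17 + 7.11) = 4.64.

pH = 4.64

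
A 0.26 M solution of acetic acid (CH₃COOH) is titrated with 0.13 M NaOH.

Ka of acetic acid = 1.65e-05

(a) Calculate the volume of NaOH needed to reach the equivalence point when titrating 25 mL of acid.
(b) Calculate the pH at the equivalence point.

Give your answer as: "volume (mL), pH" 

moles acid = 0.26 × 25/1000 = 0.0065 mol; V_base = moles/0.13 × 1000 = 50.0 mL. At equivalence only the conjugate base is present: [A⁻] = 0.0065/0.075 = 8.6667e-02 M. Kb = Kw/Ka = 6.06e-10; [OH⁻] = √(Kb × [A⁻]) = 7.2474e-06; pOH = 5.14; pH = 14 - pOH = 8.86.

V = 50.0 mL, pH = 8.86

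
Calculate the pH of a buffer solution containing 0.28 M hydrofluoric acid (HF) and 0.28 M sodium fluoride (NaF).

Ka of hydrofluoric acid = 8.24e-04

pKa = -log(8.24e-04) = 3.08. pH = pKa + log([A⁻]/[HA]) = 3.08 + log(0.28/0.28)

pH = 3.08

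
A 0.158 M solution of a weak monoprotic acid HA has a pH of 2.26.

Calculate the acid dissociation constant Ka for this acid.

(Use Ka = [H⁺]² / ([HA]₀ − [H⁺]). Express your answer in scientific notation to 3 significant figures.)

[H⁺] = 10^(−pH) = 10^(−2.26) = 5.495e-03 M. For HA ⇌ H⁺ + A⁻, Ka = [H⁺][A⁻]/[HA] = [H⁺]² / ([HA]₀ − [H⁺]) = (5.495e-03)² / (0.158 − 5.495e-03) = 1.98e-04.

K_a = 1.98e-04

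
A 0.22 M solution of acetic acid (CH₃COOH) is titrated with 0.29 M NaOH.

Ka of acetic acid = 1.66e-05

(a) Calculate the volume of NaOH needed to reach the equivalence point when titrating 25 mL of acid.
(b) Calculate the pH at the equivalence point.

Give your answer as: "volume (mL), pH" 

moles acid = 0.22 × 25/1000 = 0.0055 mol; V_base = moles/0.29 × 1000 = 19.0 mL. At equivalence only the conjugate base is present: [A⁻] = 0.0055/0.044 = 1.2510e-01 M. Kb = Kw/Ka = 6.02e-10; [OH⁻] = √(Kb × [A⁻]) = 8.6810e-06; pOH = 5.06; pH = 14 - pOH = 8.94.

V = 19.0 mL, pH = 8.94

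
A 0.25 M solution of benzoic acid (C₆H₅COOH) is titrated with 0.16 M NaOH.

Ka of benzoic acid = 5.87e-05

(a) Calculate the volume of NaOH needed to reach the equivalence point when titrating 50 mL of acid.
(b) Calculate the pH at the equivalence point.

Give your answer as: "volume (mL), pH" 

moles acid = 0.25 × 50/1000 = 0.0125 mol; V_base = moles/0.16 × 1000 = 78.1 mL. At equivalence only the conjugate base is present: [A⁻] = 0.0125/0.128 = 9.7561e-02 M. Kb = Kw/Ka = 1.70e-10; [OH⁻] = √(Kb × [A⁻]) = 4.0768e-06; pOH = 5.39; pH = 14 - pOH = 8.61.

V = 78.1 mL, pH = 8.61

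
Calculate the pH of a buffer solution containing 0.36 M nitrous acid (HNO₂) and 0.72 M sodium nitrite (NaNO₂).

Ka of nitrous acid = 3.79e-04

pKa = -log(3.79e-04) = 3.42. pH = pKa + log([A⁻]/[HA]) = 3.42 + log(0.72/0.36)

pH = 3.72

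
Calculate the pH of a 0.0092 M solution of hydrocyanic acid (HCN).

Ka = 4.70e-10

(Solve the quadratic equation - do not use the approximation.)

x² + Ka×x - Ka×C = 0. Using quadratic formula: [H⁺] = 2.0792e-06

pH = 5.68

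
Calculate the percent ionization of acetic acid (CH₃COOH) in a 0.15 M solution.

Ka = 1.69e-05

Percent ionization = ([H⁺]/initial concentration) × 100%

Using Ka equilibrium: x² + Ka×x - Ka×C = 0. Solving: [H⁺] = 1.5837e-03. Percent = (1.5837e-03/0.15) × 100

Percent ionization = 1.06%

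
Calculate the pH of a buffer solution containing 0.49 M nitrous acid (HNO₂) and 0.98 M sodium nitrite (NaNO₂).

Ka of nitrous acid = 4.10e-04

pKa = -log(4.10e-04) = 3.39. pH = pKa + log([A⁻]/[HA]) = 3.39 + log(0.98/0.49)

pH = 3.69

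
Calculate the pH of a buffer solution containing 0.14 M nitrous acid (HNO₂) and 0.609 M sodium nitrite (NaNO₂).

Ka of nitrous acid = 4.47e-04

pKa = -log(4.47e-04) = 3.35. pH = pKa + log([A⁻]/[HA]) = 3.35 + log(0.609/0.14)

pH = 3.99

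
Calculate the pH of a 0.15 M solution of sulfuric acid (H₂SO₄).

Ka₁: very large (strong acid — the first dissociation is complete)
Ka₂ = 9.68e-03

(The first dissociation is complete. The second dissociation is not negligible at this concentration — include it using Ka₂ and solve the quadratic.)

First dissociation is complete: [H⁺]₀ = [HSO₄⁻]₀ = C = 0.15 M. Second dissociation HSO₄⁻ ⇌ H⁺ + SO₄²⁻: let x = [SO₄²⁻]. Ka₂ = (C + x)·x / (C − x) = 9.68e-03 → x² + (C + Ka₂)·x − Ka₂·C = 0 → x² + 0.15968·x − 1.452e-03 = 0. x = (−0.15968 + √(0.15968² + 4 × 1.452e-03)) / 2 = 8.6271e-03 M. [H⁺] = C + x = 0.15 + 8.6271e-03 = 1.5863e-01 M. pH = -log(1.5863e-01) = 0.80.

pH = 0.80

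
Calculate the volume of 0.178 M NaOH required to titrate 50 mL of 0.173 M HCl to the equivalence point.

At equivalence: moles acid = moles base. moles HCl = 0.173 × 50/1000 = 0.00865 mol. V_base = moles / 0.178 × 1000 = 48.6 mL.

V_{base} = 48.6 mL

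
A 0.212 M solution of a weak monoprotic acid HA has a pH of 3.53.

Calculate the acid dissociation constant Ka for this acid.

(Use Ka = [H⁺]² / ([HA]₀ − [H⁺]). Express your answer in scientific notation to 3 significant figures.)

[H⁺] = 10^(−pH) = 10^(−3.53) = 2.951e-04 M. For HA ⇌ H⁺ + A⁻, Ka = [H⁺][A⁻]/[HA] = [H⁺]² / ([HA]₀ − [H⁺]) = (2.951e-04)² / (0.212 − 2.951e-04) = 4.11e-07.

K_a = 4.11e-07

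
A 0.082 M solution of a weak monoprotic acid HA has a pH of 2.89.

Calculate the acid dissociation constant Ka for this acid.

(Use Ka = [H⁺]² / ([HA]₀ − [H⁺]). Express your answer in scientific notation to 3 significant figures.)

[H⁺] = 10^(−pH) = 10^(−2.89) = 1.288e-03 M. For HA ⇌ H⁺ + A⁻, Ka = [H⁺][A⁻]/[HA] = [H⁺]² / ([HA]₀ − [H⁺]) = (1.288e-03)² / (0.082 − 1.288e-03) = 2.06e-05.

K_a = 2.06e-05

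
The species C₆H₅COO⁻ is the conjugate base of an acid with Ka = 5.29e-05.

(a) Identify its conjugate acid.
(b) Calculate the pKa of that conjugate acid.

(a) The conjugate acid is formed by adding one H⁺ to C₆H₅COO⁻, giving C₆H₅COOH. (b) pKa = -log(Ka) = -log(5.29e-05) = 4.28.

Conjugate acid: C₆H₅COOH; pK_a = 4.28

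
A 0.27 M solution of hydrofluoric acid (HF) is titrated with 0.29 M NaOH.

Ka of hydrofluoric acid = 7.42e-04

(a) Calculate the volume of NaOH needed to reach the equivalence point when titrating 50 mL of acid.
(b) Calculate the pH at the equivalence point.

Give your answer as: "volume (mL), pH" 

moles acid = 0.27 × 50/1000 = 0.0135 mol; V_base = moles/0.29 × 1000 = 46.6 mL. At equivalence only the conjugate base is present: [A⁻] = 0.0135/0.097 = 1.3982e-01 M. Kb = Kw/Ka = 1.35e-11; [OH⁻] = √(Kb × [A⁻]) = 1.3727e-06; pOH = 5.86; pH = 14 - pOH = 8.14.

V = 46.6 mL, pH = 8.14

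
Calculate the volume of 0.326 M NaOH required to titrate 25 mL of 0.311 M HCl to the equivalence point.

At equivalence: moles acid = moles base. moles HCl = 0.311 × 25/1000 = 0.007775 mol. V_base = moles / 0.326 × 1000 = 23.8 mL.

V_{base} = 23.8 mL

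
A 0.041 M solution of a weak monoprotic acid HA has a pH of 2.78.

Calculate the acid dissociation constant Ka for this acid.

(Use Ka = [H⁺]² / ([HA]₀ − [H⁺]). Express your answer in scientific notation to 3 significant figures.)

[H⁺] = 10^(−pH) = 10^(−2.78) = 1.660e-03 M. For HA ⇌ H⁺ + A⁻, Ka = [H⁺][A⁻]/[HA] = [H⁺]² / ([HA]₀ − [H⁺]) = (1.660e-03)² / (0.041 − 1.660e-03) = 7.00e-05.

K_a = 7.00e-05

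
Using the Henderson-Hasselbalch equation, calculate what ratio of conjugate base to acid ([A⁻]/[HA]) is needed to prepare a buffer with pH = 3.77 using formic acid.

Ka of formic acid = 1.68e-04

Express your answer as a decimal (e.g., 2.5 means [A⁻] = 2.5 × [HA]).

pKa = -log(1.68e-04) = 3.7747. pH = pKa + log([A⁻]/[HA]), so log([A⁻]/[HA]) = pH − pKa = 3.77 − 3.7747 = -0.0047. [A⁻]/[HA] = 10^(-0.0047) = 0.989

[A⁻]/[HA] = 0.989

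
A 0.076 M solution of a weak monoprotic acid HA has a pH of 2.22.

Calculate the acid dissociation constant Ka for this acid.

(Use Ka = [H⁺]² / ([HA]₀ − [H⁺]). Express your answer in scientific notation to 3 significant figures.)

[H⁺] = 10^(−pH) = 10^(−2.22) = 6.026e-03 M. For HA ⇌ H⁺ + A⁻, Ka = [H⁺][A⁻]/[HA] = [H⁺]² / ([HA]₀ − [H⁺]) = (6.026e-03)² / (0.076 − 6.026e-03) = 5.19e-04.

K_a = 5.19e-04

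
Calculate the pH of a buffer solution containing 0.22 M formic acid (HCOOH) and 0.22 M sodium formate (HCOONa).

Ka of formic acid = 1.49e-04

pKa = -log(1.49e-04) = 3.83. pH = pKa + log([A⁻]/[HA]) = 3.83 + log(0.22/0.22)

pH = 3.83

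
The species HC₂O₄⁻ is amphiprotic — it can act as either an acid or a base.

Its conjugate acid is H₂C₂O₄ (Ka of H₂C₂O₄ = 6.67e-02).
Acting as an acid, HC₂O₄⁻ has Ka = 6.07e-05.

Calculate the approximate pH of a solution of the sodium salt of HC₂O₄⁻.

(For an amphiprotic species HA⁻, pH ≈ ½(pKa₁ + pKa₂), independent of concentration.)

pKa₁ = -log(6.67e-02) = 1.18; pKa₂ = -log(6.07e-05) = 4.22. For an amphiprotic species, pH ≈ ½(pKa₁ + pKa₂) = ½(1.18 + 4.22) = 2.70.

pH = 2.70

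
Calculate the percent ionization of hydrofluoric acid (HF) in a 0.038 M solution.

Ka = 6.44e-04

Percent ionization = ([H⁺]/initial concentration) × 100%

Using Ka equilibrium: x² + Ka×x - Ka×C = 0. Solving: [H⁺] = 4.6354e-03. Percent = (4.6354e-03/0.038) × 100

Percent ionization = 12.2%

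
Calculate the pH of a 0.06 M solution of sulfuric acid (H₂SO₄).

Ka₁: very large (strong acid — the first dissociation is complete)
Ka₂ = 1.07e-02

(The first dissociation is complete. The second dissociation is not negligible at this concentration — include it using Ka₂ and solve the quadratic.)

First dissociation is complete: [H⁺]₀ = [HSO₄⁻]₀ = C = 0.06 M. Second dissociation HSO₄⁻ ⇌ H⁺ + SO₄²⁻: let x = [SO₄²⁻]. Ka₂ = (C + x)·x / (C − x) = 1.07e-02 → x² + (C + Ka₂)·x − Ka₂·C = 0 → x² + 0.07070·x − 6.420e-04 = 0. x = (−0.07070 + √(0.07070² + 4 × 6.420e-04)) / 2 = 8.1428e-03 M. [H⁺] = C + x = 0.06 + 8.1428e-03 = 6.8143e-02 M. pH = -log(6.8143e-02) = 1.17.

pH = 1.17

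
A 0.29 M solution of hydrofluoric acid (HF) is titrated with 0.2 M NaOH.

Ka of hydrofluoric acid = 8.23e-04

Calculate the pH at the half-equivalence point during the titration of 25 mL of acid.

At half-equivalence [HA] = [A⁻], so Henderson-Hasselbalch gives pH = pKa = -log(8.23e-04) = 3.08.

pH = pKa = 3.08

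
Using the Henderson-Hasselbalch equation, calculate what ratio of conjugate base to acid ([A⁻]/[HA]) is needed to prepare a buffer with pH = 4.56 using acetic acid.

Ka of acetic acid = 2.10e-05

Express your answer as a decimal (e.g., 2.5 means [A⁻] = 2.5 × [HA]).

pKa = -log(2.10e-05) = 4.6778. pH = pKa + log([A⁻]/[HA]), so log([A⁻]/[HA]) = pH − pKa = 4.56 − 4.6778 = -0.1178. [A⁻]/[HA] = 10^(-0.1178) = 0.762

[A⁻]/[HA] = 0.762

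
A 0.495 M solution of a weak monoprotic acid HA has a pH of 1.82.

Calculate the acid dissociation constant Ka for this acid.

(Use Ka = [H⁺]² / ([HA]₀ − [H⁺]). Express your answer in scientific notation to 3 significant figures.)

[H⁺] = 10^(−pH) = 10^(−1.82) = 1.514e-02 M. For HA ⇌ H⁺ + A⁻, Ka = [H⁺][A⁻]/[HA] = [H⁺]² / ([HA]₀ − [H⁺]) = (1.514e-02)² / (0.495 − 1.514e-02) = 4.77e-04.

K_a = 4.77e-04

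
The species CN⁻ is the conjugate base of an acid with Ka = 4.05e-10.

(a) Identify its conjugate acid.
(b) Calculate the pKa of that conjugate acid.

(a) The conjugate acid is formed by adding one H⁺ to CN⁻, giving HCN. (b) pKa = -log(Ka) = -log(4.05e-10) = 9.39.

Conjugate acid: HCN; pK_a = 9.39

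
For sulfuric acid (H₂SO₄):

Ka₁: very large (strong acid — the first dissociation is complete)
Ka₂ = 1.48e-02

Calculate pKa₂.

pKa₂ = -log(Ka₂) = -log(1.48e-02) = 1.83.

pK_{a2} = 1.83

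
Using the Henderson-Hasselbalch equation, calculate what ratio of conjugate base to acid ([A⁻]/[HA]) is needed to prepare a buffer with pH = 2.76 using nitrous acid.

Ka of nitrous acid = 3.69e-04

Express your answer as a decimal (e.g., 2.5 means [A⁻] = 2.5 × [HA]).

pKa = -log(3.69e-04) = 3.4330. pH = pKa + log([A⁻]/[HA]), so log([A⁻]/[HA]) = pH − pKa = 2.76 − 3.4330 = -0.6730. [A⁻]/[HA] = 10^(-0.6730) = 0.212

[A⁻]/[HA] = 0.212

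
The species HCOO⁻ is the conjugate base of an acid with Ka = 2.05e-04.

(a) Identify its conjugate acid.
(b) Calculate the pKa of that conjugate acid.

(a) The conjugate acid is formed by adding one H⁺ to HCOO⁻, giving HCOOH. (b) pKa = -log(Ka) = -log(2.05e-04) = 3.69.

Conjugate acid: HCOOH; pK_a = 3.69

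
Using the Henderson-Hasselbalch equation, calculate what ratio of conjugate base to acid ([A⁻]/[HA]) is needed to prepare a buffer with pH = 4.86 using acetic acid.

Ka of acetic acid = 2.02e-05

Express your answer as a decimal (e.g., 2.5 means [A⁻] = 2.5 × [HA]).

pKa = -log(2.02e-05) = 4.6946. pH = pKa + log([A⁻]/[HA]), so log([A⁻]/[HA]) = pH − pKa = 4.86 − 4.6946 = 0.1654. [A⁻]/[HA] = 10^(0.1654) = 1.46

[A⁻]/[HA] = 1.46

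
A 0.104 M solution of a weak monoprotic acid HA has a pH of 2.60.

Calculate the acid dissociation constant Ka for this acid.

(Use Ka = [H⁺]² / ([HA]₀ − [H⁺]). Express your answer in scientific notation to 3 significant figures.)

[H⁺] = 10^(−pH) = 10^(−2.60) = 2.512e-03 M. For HA ⇌ H⁺ + A⁻, Ka = [H⁺][A⁻]/[HA] = [H⁺]² / ([HA]₀ − [H⁺]) = (2.512e-03)² / (0.104 − 2.512e-03) = 6.22e-05.

K_a = 6.22e-05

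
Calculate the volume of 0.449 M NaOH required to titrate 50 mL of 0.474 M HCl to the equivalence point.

At equivalence: moles acid = moles base. moles HCl = 0.474 × 50/1000 = 0.0237 mol. V_base = moles / 0.449 × 1000 = 52.8 mL.

V_{base} = 52.8 mL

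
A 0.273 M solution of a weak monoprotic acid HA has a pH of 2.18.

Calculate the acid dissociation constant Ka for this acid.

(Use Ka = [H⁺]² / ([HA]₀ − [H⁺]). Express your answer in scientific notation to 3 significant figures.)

[H⁺] = 10^(−pH) = 10^(−2.18) = 6.607e-03 M. For HA ⇌ H⁺ + A⁻, Ka = [H⁺][A⁻]/[HA] = [H⁺]² / ([HA]₀ − [H⁺]) = (6.607e-03)² / (0.273 − 6.607e-03) = 1.64e-04.

K_a = 1.64e-04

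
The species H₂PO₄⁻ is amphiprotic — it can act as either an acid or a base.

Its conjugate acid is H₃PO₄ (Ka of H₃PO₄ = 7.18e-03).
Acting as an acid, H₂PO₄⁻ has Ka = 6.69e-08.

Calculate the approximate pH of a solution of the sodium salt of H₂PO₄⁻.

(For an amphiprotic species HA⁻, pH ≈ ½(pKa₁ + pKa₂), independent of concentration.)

pKa₁ = -log(7.18e-03) = 2.14; pKa₂ = -log(6.69e-08) = 7.17. For an amphiprotic species, pH ≈ ½(pKa₁ + pKa₂) = ½(2.14 + 7.17) = 4.66.

pH = 4.66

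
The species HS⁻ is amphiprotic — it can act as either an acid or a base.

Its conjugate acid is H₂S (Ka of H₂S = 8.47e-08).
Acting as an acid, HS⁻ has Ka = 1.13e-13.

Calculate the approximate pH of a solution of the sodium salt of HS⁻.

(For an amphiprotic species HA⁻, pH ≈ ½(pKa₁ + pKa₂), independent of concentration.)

pKa₁ = -log(8.47e-08) = 7.07; pKa₂ = -log(1.13e-13) = 12.95. For an amphiprotic species, pH ≈ ½(pKa₁ + pKa₂) = ½(7.07 + 12.95) = 10.01.

pH = 10.01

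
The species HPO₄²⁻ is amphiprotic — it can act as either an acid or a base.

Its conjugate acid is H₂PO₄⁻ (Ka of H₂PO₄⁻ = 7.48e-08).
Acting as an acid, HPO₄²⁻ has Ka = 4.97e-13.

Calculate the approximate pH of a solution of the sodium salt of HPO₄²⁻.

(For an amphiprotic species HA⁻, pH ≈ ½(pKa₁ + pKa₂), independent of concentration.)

pKa₁ = -log(7.48e-08) = 7.13; pKa₂ = -log(4.97e-13) = 12.30. For an amphiprotic species, pH ≈ ½(pKa₁ + pKa₂) = ½(7.13 + 12.30) = 9.71.

pH = 9.71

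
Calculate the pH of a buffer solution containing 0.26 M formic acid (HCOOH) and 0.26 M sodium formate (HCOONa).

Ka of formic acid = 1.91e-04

pKa = -log(1.91e-04) = 3.72. pH = pKa + log([A⁻]/[HA]) = 3.72 + log(0.26/0.26)

pH = 3.72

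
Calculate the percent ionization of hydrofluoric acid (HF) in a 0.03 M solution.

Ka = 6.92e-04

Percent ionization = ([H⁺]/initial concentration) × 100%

Using Ka equilibrium: x² + Ka×x - Ka×C = 0. Solving: [H⁺] = 4.2234e-03. Percent = (4.2234e-03/0.03) × 100

Percent ionization = 14.1%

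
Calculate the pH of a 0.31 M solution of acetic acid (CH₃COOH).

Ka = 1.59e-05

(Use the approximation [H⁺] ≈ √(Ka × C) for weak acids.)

[H⁺] = √(Ka × C) = √(1.59e-05 × 0.31) = 2.2201e-03. pH = -log(2.2201e-03)

pH = 2.65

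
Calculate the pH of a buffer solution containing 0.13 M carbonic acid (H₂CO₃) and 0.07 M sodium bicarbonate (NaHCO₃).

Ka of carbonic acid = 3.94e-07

pKa = -log(3.94e-07) = 6.40. pH = pKa + log([A⁻]/[HA]) = 6.40 + log(0.07/0.13)

pH = 6.14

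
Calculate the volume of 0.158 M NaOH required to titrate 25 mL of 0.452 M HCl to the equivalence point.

At equivalence: moles acid = moles base. moles HCl = 0.452 × 25/1000 = 0.0113 mol. V_base = moles / 0.158 × 1000 = 71.5 mL.

V_{base} = 71.5 mL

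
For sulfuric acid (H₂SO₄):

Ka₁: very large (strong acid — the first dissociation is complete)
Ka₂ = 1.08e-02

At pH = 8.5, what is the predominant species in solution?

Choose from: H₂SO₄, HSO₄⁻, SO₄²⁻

The first dissociation is complete, so H₂SO₄ itself is never the predominant species in water; pKa₂ = -log(1.08e-02) = 1.97. For a polyprotic acid the predominant species crosses at each pKa: below pKa_n the protonated form dominates, above it the deprotonated form does. At pH = 8.5, the predominant species is SO₄²⁻.

SO₄²⁻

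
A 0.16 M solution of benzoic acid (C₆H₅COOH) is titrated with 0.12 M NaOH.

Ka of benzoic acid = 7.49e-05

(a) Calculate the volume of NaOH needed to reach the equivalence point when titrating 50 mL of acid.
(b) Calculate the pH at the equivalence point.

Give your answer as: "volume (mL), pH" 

moles acid = 0.16 × 50/1000 = 0.008 mol; V_base = moles/0.12 × 1000 = 66.7 mL. At equivalence only the conjugate base is present: [A⁻] = 0.008/0.117 = 6.8571e-02 M. Kb = Kw/Ka = 1.34e-10; [OH⁻] = √(Kb × [A⁻]) = 3.0257e-06; pOH = 5.52; pH = 14 - pOH = 8.48.

V = 66.7 mL, pH = 8.48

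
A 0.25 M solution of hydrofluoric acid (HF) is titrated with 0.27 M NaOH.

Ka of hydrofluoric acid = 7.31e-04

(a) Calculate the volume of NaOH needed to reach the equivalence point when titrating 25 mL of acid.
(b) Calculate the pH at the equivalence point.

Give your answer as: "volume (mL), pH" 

moles acid = 0.25 × 25/1000 = 0.00625 mol; V_base = moles/0.27 × 1000 = 23.1 mL. At equivalence only the conjugate base is present: [A⁻] = 0.00625/0.048 = 1.2981e-01 M. Kb = Kw/Ka = 1.37e-11; [OH⁻] = √(Kb × [A⁻]) = 1.3326e-06; pOH = 5.88; pH = 14 - pOH = 8.12.

V = 23.1 mL, pH = 8.12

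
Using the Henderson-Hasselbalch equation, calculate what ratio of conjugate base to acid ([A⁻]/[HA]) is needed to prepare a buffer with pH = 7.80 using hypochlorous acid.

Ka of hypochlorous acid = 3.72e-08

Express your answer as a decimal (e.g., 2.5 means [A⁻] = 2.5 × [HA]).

pKa = -log(3.72e-08) = 7.4295. pH = pKa + log([A⁻]/[HA]), so log([A⁻]/[HA]) = pH − pKa = 7.80 − 7.4295 = 0.3705. [A⁻]/[HA] = 10^(0.3705) = 2.35

[A⁻]/[HA] = 2.35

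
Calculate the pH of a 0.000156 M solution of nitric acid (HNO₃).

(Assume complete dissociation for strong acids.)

[H⁺] = 0.000156 M for strong acid. pH = -log[H⁺] = -log(0.000156)

pH = 3.81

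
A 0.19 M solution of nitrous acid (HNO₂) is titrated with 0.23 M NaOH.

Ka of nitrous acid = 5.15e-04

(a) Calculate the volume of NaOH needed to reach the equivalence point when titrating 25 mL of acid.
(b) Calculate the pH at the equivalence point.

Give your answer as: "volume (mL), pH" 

moles acid = 0.19 × 25/1000 = 0.00475 mol; V_base = moles/0.23 × 1000 = 20.7 mL. At equivalence only the conjugate base is present: [A⁻] = 0.00475/0.046 = 1.0405e-01 M. Kb = Kw/Ka = 1.94e-11; [OH⁻] = √(Kb × [A⁻]) = 1.4214e-06; pOH = 5.85; pH = 14 - pOH = 8.15.

V = 20.7 mL, pH = 8.15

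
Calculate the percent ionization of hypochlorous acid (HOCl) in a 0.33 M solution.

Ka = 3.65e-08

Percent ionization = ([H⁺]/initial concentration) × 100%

Using Ka equilibrium: x² + Ka×x - Ka×C = 0. Solving: [H⁺] = 1.0973e-04. Percent = (1.0973e-04/0.33) × 100

Percent ionization = 0.0333%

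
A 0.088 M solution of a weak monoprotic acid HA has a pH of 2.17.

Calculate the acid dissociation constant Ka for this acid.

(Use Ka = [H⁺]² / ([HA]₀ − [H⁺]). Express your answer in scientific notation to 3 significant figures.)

[H⁺] = 10^(−pH) = 10^(−2.17) = 6.761e-03 M. For HA ⇌ H⁺ + A⁻, Ka = [H⁺][A⁻]/[HA] = [H⁺]² / ([HA]₀ − [H⁺]) = (6.761e-03)² / (0.088 − 6.761e-03) = 5.63e-04.

K_a = 5.63e-04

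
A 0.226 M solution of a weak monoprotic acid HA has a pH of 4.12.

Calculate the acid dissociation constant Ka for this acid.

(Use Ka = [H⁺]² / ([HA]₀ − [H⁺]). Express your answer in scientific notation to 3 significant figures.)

[H⁺] = 10^(−pH) = 10^(−4.12) = 7.586e-05 M. For HA ⇌ H⁺ + A⁻, Ka = [H⁺][A⁻]/[HA] = [H⁺]² / ([HA]₀ − [H⁺]) = (7.586e-05)² / (0.226 − 7.586e-05) = 2.55e-08.

K_a = 2.55e-08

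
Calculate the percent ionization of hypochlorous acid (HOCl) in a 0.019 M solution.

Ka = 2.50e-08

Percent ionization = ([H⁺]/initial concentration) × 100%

Using Ka equilibrium: x² + Ka×x - Ka×C = 0. Solving: [H⁺] = 2.1782e-05. Percent = (2.1782e-05/0.019) × 100

Percent ionization = 0.115%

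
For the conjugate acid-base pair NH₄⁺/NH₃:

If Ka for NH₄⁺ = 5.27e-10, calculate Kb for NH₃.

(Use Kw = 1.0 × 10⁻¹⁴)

For a conjugate pair Ka × Kb = Kw, so Kb = Kw/Ka = 1.0 × 10⁻¹⁴ / 5.27e-10 = 1.90e-05.

K_b = 1.90e-05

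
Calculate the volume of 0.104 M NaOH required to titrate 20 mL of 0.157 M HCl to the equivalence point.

At equivalence: moles acid = moles base. moles HCl = 0.157 × 20/1000 = 0.00314 mol. V_base = moles / 0.104 × 1000 = 30.2 mL.

V_{base} = 30.2 mL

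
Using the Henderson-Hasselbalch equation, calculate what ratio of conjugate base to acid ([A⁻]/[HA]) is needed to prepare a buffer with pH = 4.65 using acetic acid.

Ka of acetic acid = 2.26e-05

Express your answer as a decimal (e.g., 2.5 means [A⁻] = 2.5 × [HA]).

pKa = -log(2.26e-05) = 4.6459. pH = pKa + log([A⁻]/[HA]), so log([A⁻]/[HA]) = pH − pKa = 4.65 − 4.6459 = 0.0041. [A⁻]/[HA] = 10^(0.0041) = 1.01

[A⁻]/[HA] = 1.01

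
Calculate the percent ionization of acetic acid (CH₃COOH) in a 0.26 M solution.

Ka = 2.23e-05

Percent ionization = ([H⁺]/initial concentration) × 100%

Using Ka equilibrium: x² + Ka×x - Ka×C = 0. Solving: [H⁺] = 2.3968e-03. Percent = (2.3968e-03/0.26) × 100

Percent ionization = 0.922%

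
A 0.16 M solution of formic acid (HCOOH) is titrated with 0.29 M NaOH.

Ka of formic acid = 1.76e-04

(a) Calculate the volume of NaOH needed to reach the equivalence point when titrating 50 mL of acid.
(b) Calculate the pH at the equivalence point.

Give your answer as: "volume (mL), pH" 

moles acid = 0.16 × 50/1000 = 0.008 mol; V_base = moles/0.29 × 1000 = 27.6 mL. At equivalence only the conjugate base is present: [A⁻] = 0.008/0.078 = 1.0311e-01 M. Kb = Kw/Ka = 5.68e-11; [OH⁻] = √(Kb × [A⁻]) = 2.4205e-06; pOH = 5.62; pH = 14 - pOH = 8.38.

V = 27.6 mL, pH = 8.38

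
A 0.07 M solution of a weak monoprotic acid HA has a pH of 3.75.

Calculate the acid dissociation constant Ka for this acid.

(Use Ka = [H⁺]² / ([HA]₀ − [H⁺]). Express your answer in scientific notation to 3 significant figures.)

[H⁺] = 10^(−pH) = 10^(−3.75) = 1.778e-04 M. For HA ⇌ H⁺ + A⁻, Ka = [H⁺][A⁻]/[HA] = [H⁺]² / ([HA]₀ − [H⁺]) = (1.778e-04)² / (0.07 − 1.778e-04) = 4.53e-07.

K_a = 4.53e-07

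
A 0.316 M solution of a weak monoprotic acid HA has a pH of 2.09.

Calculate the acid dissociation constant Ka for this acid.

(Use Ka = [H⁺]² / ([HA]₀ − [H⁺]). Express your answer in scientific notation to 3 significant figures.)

[H⁺] = 10^(−pH) = 10^(−2.09) = 8.128e-03 M. For HA ⇌ H⁺ + A⁻, Ka = [H⁺][A⁻]/[HA] = [H⁺]² / ([HA]₀ − [H⁺]) = (8.128e-03)² / (0.316 − 8.128e-03) = 2.15e-04.

K_a = 2.15e-04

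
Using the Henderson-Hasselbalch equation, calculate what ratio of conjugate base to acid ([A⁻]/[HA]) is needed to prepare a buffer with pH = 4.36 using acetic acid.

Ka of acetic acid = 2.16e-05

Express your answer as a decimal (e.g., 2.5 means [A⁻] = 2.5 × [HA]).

pKa = -log(2.16e-05) = 4.6655. pH = pKa + log([A⁻]/[HA]), so log([A⁻]/[HA]) = pH − pKa = 4.36 − 4.6655 = -0.3055. [A⁻]/[HA] = 10^(-0.3055) = 0.495

[A⁻]/[HA] = 0.495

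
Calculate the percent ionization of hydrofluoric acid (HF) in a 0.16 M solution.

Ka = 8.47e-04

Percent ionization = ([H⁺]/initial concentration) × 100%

Using Ka equilibrium: x² + Ka×x - Ka×C = 0. Solving: [H⁺] = 1.1226e-02. Percent = (1.1226e-02/0.16) × 100

Percent ionization = 7.02%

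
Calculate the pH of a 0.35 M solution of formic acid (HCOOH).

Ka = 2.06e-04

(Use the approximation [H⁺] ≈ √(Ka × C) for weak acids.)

[H⁺] = √(Ka × C) = √(2.06e-04 × 0.35) = 8.4912e-03. pH = -log(8.4912e-03)

pH = 2.07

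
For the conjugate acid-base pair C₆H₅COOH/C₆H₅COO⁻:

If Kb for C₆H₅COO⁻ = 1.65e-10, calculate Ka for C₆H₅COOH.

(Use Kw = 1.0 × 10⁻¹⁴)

For a conjugate pair Ka × Kb = Kw, so Ka = Kw/Kb = 1.0 × 10⁻¹⁴ / 1.65e-10 = 6.06e-05.

K_a = 6.06e-05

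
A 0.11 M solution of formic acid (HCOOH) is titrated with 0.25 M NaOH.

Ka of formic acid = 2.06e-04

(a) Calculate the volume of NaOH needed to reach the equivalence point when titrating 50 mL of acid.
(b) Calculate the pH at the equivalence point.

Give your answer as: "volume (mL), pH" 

moles acid = 0.11 × 50/1000 = 0.0055 mol; V_base = moles/0.25 × 1000 = 22.0 mL. At equivalence only the conjugate base is present: [A⁻] = 0.0055/0.072 = 7.6389e-02 M. Kb = Kw/Ka = 4.85e-11; [OH⁻] = √(Kb × [A⁻]) = 1.9257e-06; pOH = 5.72; pH = 14 - pOH = 8.28.

V = 22.0 mL, pH = 8.28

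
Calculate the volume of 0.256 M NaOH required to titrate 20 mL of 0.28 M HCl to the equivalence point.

At equivalence: moles acid = moles base. moles HCl = 0.28 × 20/1000 = 0.0056 mol. V_base = moles / 0.256 × 1000 = 21.9 mL.

V_{base} = 21.9 mL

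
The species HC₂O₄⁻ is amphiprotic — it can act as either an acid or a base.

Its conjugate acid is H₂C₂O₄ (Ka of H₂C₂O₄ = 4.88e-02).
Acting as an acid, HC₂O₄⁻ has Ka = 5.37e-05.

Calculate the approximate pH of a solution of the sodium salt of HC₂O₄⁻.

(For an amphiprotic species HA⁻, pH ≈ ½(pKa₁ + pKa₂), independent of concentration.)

pKa₁ = -log(4.88e-02) = 1.31; pKa₂ = -log(5.37e-05) = 4.27. For an amphiprotic species, pH ≈ ½(pKa₁ + pKa₂) = ½(1.31 + 4.27) = 2.79.

pH = 2.79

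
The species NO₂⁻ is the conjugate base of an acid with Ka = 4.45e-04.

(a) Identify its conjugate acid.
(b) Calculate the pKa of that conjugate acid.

(a) The conjugate acid is formed by adding one H⁺ to NO₂⁻, giving HNO₂. (b) pKa = -log(Ka) = -log(4.45e-04) = 3.35.

Conjugate acid: HNO₂; pK_a = 3.35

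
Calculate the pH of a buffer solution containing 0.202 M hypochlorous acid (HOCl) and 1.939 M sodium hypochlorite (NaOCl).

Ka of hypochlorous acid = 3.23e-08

pKa = -log(3.23e-08) = 7.49. pH = pKa + log([A⁻]/[HA]) = 7.49 + log(1.939/0.202)

pH = 8.47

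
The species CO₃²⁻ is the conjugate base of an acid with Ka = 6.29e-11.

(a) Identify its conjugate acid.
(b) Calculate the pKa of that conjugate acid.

(a) The conjugate acid is formed by adding one H⁺ to CO₃²⁻, giving HCO₃⁻. (b) pKa = -log(Ka) = -log(6.29e-11) = 10.20.

Conjugate acid: HCO₃⁻; pK_a = 10.20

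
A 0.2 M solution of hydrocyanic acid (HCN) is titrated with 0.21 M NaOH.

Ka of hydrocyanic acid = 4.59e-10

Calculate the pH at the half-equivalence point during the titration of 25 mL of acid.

At half-equivalence [HA] = [A⁻], so Henderson-Hasselbalch gives pH = pKa = -log(4.59e-10) = 9.34.

pH = pKa = 9.34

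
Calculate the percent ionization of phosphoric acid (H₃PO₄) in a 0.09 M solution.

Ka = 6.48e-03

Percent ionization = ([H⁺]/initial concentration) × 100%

Using Ka equilibrium: x² + Ka×x - Ka×C = 0. Solving: [H⁺] = 2.1126e-02. Percent = (2.1126e-02/0.09) × 100

Percent ionization = 23.5%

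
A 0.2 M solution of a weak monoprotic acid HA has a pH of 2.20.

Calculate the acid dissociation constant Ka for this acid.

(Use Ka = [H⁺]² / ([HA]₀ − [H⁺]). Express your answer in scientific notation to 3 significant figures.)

[H⁺] = 10^(−pH) = 10^(−2.20) = 6.310e-03 M. For HA ⇌ H⁺ + A⁻, Ka = [H⁺][A⁻]/[HA] = [H⁺]² / ([HA]₀ − [H⁺]) = (6.310e-03)² / (0.2 − 6.310e-03) = 2.06e-04.

K_a = 2.06e-04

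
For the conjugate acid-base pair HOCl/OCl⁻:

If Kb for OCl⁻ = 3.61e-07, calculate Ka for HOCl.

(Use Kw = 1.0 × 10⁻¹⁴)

For a conjugate pair Ka × Kb = Kw, so Ka = Kw/Kb = 1.0 × 10⁻¹⁴ / 3.61e-07 = 2.77e-08.

K_a = 2.77e-08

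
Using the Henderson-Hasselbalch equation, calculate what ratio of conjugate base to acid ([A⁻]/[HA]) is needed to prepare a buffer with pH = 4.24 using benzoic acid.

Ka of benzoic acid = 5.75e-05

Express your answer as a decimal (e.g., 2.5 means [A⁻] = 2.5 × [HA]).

pKa = -log(5.75e-05) = 4.2403. pH = pKa + log([A⁻]/[HA]), so log([A⁻]/[HA]) = pH − pKa = 4.24 − 4.2403 = -0.0003. [A⁻]/[HA] = 10^(-0.0003) = 0.999

[A⁻]/[HA] = 0.999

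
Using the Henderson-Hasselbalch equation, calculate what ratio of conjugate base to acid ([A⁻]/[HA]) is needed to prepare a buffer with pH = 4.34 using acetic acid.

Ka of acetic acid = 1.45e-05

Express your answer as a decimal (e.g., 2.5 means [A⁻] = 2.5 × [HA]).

pKa = -log(1.45e-05) = 4.8386. pH = pKa + log([A⁻]/[HA]), so log([A⁻]/[HA]) = pH − pKa = 4.34 − 4.8386 = -0.4986. [A⁻]/[HA] = 10^(-0.4986) = 0.317

[A⁻]/[HA] = 0.317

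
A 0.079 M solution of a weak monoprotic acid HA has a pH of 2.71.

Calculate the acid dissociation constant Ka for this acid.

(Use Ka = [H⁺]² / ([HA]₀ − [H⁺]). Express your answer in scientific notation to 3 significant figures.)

[H⁺] = 10^(−pH) = 10^(−2.71) = 1.950e-03 M. For HA ⇌ H⁺ + A⁻, Ka = [H⁺][A⁻]/[HA] = [H⁺]² / ([HA]₀ − [H⁺]) = (1.950e-03)² / (0.079 − 1.950e-03) = 4.93e-05.

K_a = 4.93e-05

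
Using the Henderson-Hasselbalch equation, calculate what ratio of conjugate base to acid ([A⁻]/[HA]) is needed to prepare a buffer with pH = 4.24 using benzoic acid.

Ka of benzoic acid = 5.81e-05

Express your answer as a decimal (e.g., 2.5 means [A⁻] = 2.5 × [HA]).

pKa = -log(5.81e-05) = 4.2358. pH = pKa + log([A⁻]/[HA]), so log([A⁻]/[HA]) = pH − pKa = 4.24 − 4.2358 = 0.0042. [A⁻]/[HA] = 10^(0.0042) = 1.01

[A⁻]/[HA] = 1.01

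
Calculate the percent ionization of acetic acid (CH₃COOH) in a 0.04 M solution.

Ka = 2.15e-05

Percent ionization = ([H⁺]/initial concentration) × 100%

Using Ka equilibrium: x² + Ka×x - Ka×C = 0. Solving: [H⁺] = 9.1667e-04. Percent = (9.1667e-04/0.04) × 100

Percent ionization = 2.29%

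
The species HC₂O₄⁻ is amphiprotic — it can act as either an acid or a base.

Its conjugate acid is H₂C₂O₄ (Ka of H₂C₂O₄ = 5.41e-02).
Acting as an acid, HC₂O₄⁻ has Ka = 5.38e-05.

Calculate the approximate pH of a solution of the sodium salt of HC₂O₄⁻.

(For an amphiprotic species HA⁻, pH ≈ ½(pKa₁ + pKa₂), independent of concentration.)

pKa₁ = -log(5.41e-02) = 1.27; pKa₂ = -log(5.38e-05) = 4.27. For an amphiprotic species, pH ≈ ½(pKa₁ + pKa₂) = ½(1.27 + 4.27) = 2.77.

pH = 2.77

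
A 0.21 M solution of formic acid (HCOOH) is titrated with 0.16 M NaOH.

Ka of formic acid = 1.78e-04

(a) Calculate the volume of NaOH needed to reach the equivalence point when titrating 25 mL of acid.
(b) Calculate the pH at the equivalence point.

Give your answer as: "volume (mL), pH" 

moles acid = 0.21 × 25/1000 = 0.00525 mol; V_base = moles/0.16 × 1000 = 32.8 mL. At equivalence only the conjugate base is present: [A⁻] = 0.00525/0.058 = 9.0811e-02 M. Kb = Kw/Ka = 5.62e-11; [OH⁻] = √(Kb × [A⁻]) = 2.2587e-06; pOH = 5.65; pH = 14 - pOH = 8.35.

V = 32.8 mL, pH = 8.35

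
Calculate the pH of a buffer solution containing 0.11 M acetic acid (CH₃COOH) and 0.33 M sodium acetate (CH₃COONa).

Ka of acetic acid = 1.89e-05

pKa = -log(1.89e-05) = 4.72. pH = pKa + log([A⁻]/[HA]) = 4.72 + log(0.33/0.11)

pH = 5.20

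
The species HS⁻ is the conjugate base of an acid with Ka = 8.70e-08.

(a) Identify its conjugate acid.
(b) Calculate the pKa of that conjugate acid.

(a) The conjugate acid is formed by adding one H⁺ to HS⁻, giving H₂S. (b) pKa = -log(Ka) = -log(8.70e-08) = 7.06.

Conjugate acid: H₂S; pK_a = 7.06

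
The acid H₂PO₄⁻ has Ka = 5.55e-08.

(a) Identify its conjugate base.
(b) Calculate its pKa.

(a) The conjugate base is formed by removing one H⁺ from H₂PO₄⁻, giving HPO₄²⁻. (b) pKa = -log(Ka) = -log(5.55e-08) = 7.26.

Conjugate base: HPO₄²⁻; pK_a = 7.26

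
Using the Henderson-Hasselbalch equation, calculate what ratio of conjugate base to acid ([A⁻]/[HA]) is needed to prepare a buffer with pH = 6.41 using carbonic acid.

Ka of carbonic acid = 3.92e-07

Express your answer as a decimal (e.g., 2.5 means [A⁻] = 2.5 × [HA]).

pKa = -log(3.92e-07) = 6.4067. pH = pKa + log([A⁻]/[HA]), so log([A⁻]/[HA]) = pH − pKa = 6.41 − 6.4067 = 0.0033. [A⁻]/[HA] = 10^(0.0033) = 1.01

[A⁻]/[HA] = 1.01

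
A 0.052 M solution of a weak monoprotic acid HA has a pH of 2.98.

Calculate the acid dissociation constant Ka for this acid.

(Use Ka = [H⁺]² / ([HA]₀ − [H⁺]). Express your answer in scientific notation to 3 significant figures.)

[H⁺] = 10^(−pH) = 10^(−2.98) = 1.047e-03 M. For HA ⇌ H⁺ + A⁻, Ka = [H⁺][A⁻]/[HA] = [H⁺]² / ([HA]₀ − [H⁺]) = (1.047e-03)² / (0.052 − 1.047e-03) = 2.15e-05.

K_a = 2.15e-05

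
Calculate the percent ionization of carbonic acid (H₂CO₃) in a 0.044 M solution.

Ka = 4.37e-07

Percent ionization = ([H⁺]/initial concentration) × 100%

Using Ka equilibrium: x² + Ka×x - Ka×C = 0. Solving: [H⁺] = 1.3845e-04. Percent = (1.3845e-04/0.044) × 100

Percent ionization = 0.315%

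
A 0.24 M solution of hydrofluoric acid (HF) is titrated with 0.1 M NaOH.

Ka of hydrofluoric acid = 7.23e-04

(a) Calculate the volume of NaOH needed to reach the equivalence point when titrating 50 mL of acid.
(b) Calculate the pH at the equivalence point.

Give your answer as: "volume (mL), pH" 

moles acid = 0.24 × 50/1000 = 0.012 mol; V_base = moles/0.1 × 1000 = 120.0 mL. At equivalence only the conjugate base is present: [A⁻] = 0.012/0.170 = 7.0588e-02 M. Kb = Kw/Ka = 1.38e-11; [OH⁻] = √(Kb × [A⁻]) = 9.8809e-07; pOH = 6.01; pH = 14 - pOH = 7.99.

V = 120.0 mL, pH = 7.99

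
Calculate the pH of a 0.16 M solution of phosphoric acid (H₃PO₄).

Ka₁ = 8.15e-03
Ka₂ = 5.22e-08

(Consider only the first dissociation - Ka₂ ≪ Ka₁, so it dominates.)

First dissociation dominates. From Ka₁ = [H⁺][HA⁻]/[H₂A], x² + Ka₁·x − Ka₁·C = 0 with C = 0.16 M and Ka₁ = 8.15e-03. Solving: [H⁺] = (−Ka₁ + √(Ka₁² + 4·Ka₁·C)) / 2 = 3.2265e-02 M. pH = -log(3.2265e-02) = 1.49.

pH = 1.49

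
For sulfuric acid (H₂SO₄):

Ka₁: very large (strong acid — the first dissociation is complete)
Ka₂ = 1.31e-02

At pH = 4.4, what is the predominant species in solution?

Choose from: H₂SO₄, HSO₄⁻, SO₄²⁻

The first dissociation is complete, so H₂SO₄ itself is never the predominant species in water; pKa₂ = -log(1.31e-02) = 1.88. For a polyprotic acid the predominant species crosses at each pKa: below pKa_n the protonated form dominates, above it the deprotonated form does. At pH = 4.4, the predominant species is SO₄²⁻.

SO₄²⁻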